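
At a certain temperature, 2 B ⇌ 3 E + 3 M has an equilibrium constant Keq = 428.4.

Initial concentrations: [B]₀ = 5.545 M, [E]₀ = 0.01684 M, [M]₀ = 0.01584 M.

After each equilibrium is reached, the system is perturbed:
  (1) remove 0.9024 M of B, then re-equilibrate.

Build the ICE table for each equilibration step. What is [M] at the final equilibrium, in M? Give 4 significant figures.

Q₀ = 6.1729e-13 vs Keq = 428.4 ⇒ Q<K, forward
Step 1:
                  B         E         M
  Initial     5.545   0.01684   0.01584
  Change      -2.61     3.915     3.915
  Equil       2.935     3.932     3.931
  solve Keq expr → x = 1.305; check Q = 428.4
Then remove 0.9024 M of B.
Step 2:
                  B         E         M
  Initial     2.033     3.932     3.931
  Change     0.2209   -0.3314   -0.3314
  Equil       2.254       3.6     3.599
  solve Keq expr → x = -0.1105; check Q = 428.4

[M]_eq = 3.599 M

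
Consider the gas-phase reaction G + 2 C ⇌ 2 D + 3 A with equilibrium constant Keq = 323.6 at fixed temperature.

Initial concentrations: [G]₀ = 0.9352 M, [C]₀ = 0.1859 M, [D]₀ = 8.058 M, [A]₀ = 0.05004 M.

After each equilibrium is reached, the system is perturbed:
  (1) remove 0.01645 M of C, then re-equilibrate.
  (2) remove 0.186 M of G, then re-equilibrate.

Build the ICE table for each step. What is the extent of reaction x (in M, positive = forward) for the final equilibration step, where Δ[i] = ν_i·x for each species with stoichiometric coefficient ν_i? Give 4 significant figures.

x = -0.002054 M

Q₀ = 0.2517 vs Keq = 323.6 ⇒ Q<K, forward
Step 1:
                   G          C          D          A
  Initial     0.9352     0.1859      8.058    0.05004
  Change    -0.06395    -0.1279     0.1279     0.1919
  Equil       0.8712      0.058      8.186     0.2419
  solve Keq expr → x = 0.06395; check Q = 323.6
Then remove 0.01645 M of C.
Step 2:
                   G          C          D          A
  Initial     0.8712    0.04155      8.186     0.2419
  Change      0.0053     0.0106    -0.0106    -0.0159
  Equil       0.8765    0.05215      8.175      0.226
  solve Keq expr → x = -0.0053; check Q = 323.6
Then remove 0.186 M of G.
Step 3:
                   G          C          D          A
  Initial     0.6905    0.05215      8.175      0.226
  Change    0.002054   0.004107  -0.004107  -0.006161
  Equil       0.6926    0.05626      8.171     0.2198
  solve Keq expr → x = -0.002054; check Q = 323.6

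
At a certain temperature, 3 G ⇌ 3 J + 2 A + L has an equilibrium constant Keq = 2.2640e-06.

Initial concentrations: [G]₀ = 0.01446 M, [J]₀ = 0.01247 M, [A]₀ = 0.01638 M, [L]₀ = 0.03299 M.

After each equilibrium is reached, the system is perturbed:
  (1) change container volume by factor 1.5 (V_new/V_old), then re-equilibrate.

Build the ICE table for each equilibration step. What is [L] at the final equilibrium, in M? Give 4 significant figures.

Q₀ = 5.6768e-06 vs Keq = 2.2640e-06 ⇒ Q>K, reverse
Step 1:
                  G         J         A         L
  I         0.01446   0.01247   0.01638   0.03299
  C        0.001674 -0.001674 -0.001116 -5.5800e-04
  E         0.01613    0.0108   0.01526   0.03243
  solve Keq expr → x = -5.5800e-04; check Q = 2.2640e-06
Then change container volume by factor 1.5 (V_new/V_old).
Step 2:
                  G         J         A         L
  I         0.01076  0.007197   0.01018   0.02162
  C       -0.001485  0.001485 9.8968e-04 4.9484e-04
  E        0.009271  0.008682   0.01117   0.02212
  solve Keq expr → x = 4.9484e-04; check Q = 2.2640e-06

[L]_eq = 0.02212 M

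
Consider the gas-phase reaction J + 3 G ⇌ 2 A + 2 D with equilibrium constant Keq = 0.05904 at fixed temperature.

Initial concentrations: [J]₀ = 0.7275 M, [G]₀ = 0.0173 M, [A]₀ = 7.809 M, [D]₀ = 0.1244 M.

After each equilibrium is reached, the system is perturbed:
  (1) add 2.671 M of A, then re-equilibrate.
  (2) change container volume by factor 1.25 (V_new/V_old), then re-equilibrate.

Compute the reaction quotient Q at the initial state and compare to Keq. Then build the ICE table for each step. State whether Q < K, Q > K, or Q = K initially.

Q₀ = 2.5053e+05 vs Keq = 0.05904 ⇒ Q>K, reverse
Step 1:
                  J         G         A         D
  I          0.7275    0.0173     7.809    0.1244
  C         0.06094    0.1828   -0.1219   -0.1219
  E          0.7884    0.2001     7.687  0.002513
  solve Keq expr → x = -0.06094; check Q = 0.05904
Then add 2.671 M of A.
Step 2:
                  J         G         A         D
  I          0.7884    0.2001     10.36  0.002513
  C       3.1709e-04 9.5126e-04 -6.3417e-04 -6.3417e-04
  E          0.7888    0.2011     10.36  0.001879
  solve Keq expr → x = -3.1709e-04; check Q = 0.05904
Then change container volume by factor 1.25 (V_new/V_old).
Step 3:
                  J         G         A         D
  I           0.631    0.1609     8.286  0.001503
  C               0         0         0         0
  E           0.631    0.1609     8.286  0.001503
  solve Keq expr → x = 0; check Q = 0.05904

Q₀ = 2.5053e+05; Q > K (proceeds reverse)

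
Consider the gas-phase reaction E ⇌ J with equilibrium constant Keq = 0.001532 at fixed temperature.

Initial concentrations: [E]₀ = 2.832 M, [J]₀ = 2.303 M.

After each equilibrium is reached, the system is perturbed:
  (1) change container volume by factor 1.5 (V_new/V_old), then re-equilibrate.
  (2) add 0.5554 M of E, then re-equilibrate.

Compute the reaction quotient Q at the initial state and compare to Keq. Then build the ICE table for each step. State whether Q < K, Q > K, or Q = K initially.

Q₀ = 0.8132 vs Keq = 0.001532 ⇒ Q>K, reverse
Step 1:
                    E           J
  Initial       2.832       2.303
  Change        2.295      -2.295
  Equil         5.127    0.007855
  solve Keq expr → x = -2.295; check Q = 0.001532
Then change container volume by factor 1.5 (V_new/V_old).
Step 2:
                    E           J
  Initial       3.418    0.005237
  Change            0           0
  Equil         3.418    0.005237
  solve Keq expr → x = 0; check Q = 0.001532
Then add 0.5554 M of E.
Step 3:
                    E           J
  Initial       3.973    0.005237
  Change  -8.4957e-04  8.4957e-04
  Equil         3.973    0.006086
  solve Keq expr → x = 8.4957e-04; check Q = 0.001532

Q₀ = 0.8132; Q > K (proceeds reverse)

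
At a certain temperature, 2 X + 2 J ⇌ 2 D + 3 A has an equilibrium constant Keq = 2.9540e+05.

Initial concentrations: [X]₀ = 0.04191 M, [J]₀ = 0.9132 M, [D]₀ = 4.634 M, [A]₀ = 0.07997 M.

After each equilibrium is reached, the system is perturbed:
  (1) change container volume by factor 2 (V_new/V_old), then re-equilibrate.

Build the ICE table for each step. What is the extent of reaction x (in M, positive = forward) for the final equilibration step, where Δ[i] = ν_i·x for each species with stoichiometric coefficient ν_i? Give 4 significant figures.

Q₀ = 7.498 vs Keq = 2.9540e+05 ⇒ Q<K, forward
Step 1:
                    X           J           D           A
  Initial     0.04191      0.9132       4.634     0.07997
  Change     -0.04138    -0.04138     0.04138     0.06207
  Equil    5.2822e-04      0.8718       4.675       0.142
  solve Keq expr → x = 0.02069; check Q = 2.9540e+05
Then change container volume by factor 2 (V_new/V_old).
Step 2:
                    X           J           D           A
  Initial  2.6411e-04      0.4359       2.338     0.07102
  Change  -7.6862e-05 -7.6862e-05  7.6862e-05  1.1529e-04
  Equil    1.8725e-04      0.4358       2.338     0.07114
  solve Keq expr → x = 3.8431e-05; check Q = 2.9540e+05

x = 3.8431e-05 M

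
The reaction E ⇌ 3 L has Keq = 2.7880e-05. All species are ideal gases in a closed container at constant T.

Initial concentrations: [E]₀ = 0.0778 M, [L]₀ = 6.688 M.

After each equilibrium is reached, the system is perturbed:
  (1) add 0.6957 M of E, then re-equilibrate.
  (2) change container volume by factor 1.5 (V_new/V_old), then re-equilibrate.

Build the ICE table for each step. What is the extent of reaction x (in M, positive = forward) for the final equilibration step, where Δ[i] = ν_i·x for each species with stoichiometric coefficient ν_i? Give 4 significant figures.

x = 0.003006 M

Q₀ = 3845 vs Keq = 2.7880e-05 ⇒ Q>K, reverse
Step 1:
                   E          L
  I           0.0778      6.688
  C            2.216     -6.648
  E            2.294    0.03999
  solve Keq expr → x = -2.216; check Q = 2.7880e-05
Then add 0.6957 M of E.
Step 2:
                   E          L
  I             2.99    0.03999
  C        -0.001229   0.003686
  E            2.988    0.04368
  solve Keq expr → x = 0.001229; check Q = 2.7880e-05
Then change container volume by factor 1.5 (V_new/V_old).
Step 3:
                   E          L
  I            1.992    0.02912
  C        -0.003006   0.009018
  E            1.989    0.03813
  solve Keq expr → x = 0.003006; check Q = 2.7880e-05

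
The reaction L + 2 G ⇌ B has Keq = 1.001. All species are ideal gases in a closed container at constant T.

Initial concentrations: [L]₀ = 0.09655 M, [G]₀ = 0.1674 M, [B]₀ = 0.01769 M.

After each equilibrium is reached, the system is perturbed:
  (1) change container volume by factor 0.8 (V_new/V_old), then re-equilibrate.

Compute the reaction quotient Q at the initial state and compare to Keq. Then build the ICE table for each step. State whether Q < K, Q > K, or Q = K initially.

Q₀ = 6.538 vs Keq = 1.001 ⇒ Q>K, reverse
Step 1:
                    L           G           B
  Initial     0.09655      0.1674     0.01769
  Change      0.01352     0.02705    -0.01352
  Equil        0.1101      0.1944    0.004166
  solve Keq expr → x = -0.01352; check Q = 1.001
Then change container volume by factor 0.8 (V_new/V_old).
Step 2:
                    L           G           B
  Initial      0.1376      0.2431    0.005208
  Change    -0.002463   -0.004926    0.002463
  Equil        0.1351      0.2381    0.007671
  solve Keq expr → x = 0.002463; check Q = 1.001

Q₀ = 6.538; Q > K (proceeds reverse)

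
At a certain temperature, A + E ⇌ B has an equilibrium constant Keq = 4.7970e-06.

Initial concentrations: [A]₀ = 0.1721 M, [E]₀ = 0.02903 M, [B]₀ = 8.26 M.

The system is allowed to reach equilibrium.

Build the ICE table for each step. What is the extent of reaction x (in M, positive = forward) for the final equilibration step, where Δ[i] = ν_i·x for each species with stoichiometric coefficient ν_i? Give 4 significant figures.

Q₀ = 1653 vs Keq = 4.7970e-06 ⇒ Q>K, reverse
Step 1:
                    A           E           B
  Initial      0.1721     0.02903        8.26
  Change         8.26        8.26       -8.26
  Equil         8.432       8.289  3.3525e-04
  solve Keq expr → x = -8.26; check Q = 4.7970e-06

x = -8.26 M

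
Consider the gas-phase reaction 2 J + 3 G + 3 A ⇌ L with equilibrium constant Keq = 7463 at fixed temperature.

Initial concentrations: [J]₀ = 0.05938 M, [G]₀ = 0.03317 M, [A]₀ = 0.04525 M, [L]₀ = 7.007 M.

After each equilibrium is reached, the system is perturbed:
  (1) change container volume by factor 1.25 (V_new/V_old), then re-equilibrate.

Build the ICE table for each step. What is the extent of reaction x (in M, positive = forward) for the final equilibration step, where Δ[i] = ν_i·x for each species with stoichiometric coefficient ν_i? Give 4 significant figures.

Q₀ = 5.8771e+11 vs Keq = 7463 ⇒ Q>K, reverse
Step 1:
                    J           G           A           L
  I           0.05938     0.03317     0.04525       7.007
  C            0.2738      0.4107      0.4107     -0.1369
  E            0.3332      0.4439       0.456        6.87
  solve Keq expr → x = -0.1369; check Q = 7463
Then change container volume by factor 1.25 (V_new/V_old).
Step 2:
                    J           G           A           L
  I            0.2666      0.3551      0.3648       5.496
  C           0.05289     0.07933     0.07933    -0.02644
  E            0.3194      0.4344      0.4441        5.47
  solve Keq expr → x = -0.02644; check Q = 7463

x = -0.02644 M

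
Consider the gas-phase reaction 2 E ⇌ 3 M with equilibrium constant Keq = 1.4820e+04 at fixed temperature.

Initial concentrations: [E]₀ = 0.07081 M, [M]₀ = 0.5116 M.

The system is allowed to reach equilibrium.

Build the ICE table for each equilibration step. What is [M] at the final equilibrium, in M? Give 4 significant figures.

[M]_eq = 0.6119 M

Q₀ = 26.71 vs Keq = 1.4820e+04 ⇒ Q<K, forward
Step 1:
                   E          M
  init       0.07081     0.5116
  Δ         -0.06688     0.1003
  eq        0.003932     0.6119
  solve Keq expr → x = 0.03344; check Q = 1.4820e+04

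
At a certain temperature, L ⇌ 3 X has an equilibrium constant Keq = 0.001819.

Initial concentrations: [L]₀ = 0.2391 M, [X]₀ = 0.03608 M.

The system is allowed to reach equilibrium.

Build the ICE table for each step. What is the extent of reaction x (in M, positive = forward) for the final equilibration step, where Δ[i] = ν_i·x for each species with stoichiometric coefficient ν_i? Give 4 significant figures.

x = 0.01277 M

Q₀ = 1.9644e-04 vs Keq = 0.001819 ⇒ Q<K, forward
Step 1:
                    L           X
  I            0.2391     0.03608
  C          -0.01277     0.03831
  E            0.2263     0.07439
  solve Keq expr → x = 0.01277; check Q = 0.001819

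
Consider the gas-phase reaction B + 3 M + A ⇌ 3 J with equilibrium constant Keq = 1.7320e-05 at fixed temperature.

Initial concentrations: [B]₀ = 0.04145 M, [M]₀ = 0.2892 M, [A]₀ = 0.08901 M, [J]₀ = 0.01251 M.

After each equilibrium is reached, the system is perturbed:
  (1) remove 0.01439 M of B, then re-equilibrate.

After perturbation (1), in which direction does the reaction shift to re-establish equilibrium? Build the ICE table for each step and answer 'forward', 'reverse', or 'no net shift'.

Direction: reverse

Q₀ = 0.02194 vs Keq = 1.7320e-05 ⇒ Q>K, reverse
Step 1:
                  B         M         A         J
  Initial   0.04145    0.2892   0.08901   0.01251
  Change   0.003752   0.01126  0.003752  -0.01126
  Equil      0.0452    0.3005   0.09276  0.001254
  solve Keq expr → x = -0.003752; check Q = 1.7320e-05
Then remove 0.01439 M of B.
Step 2:
                  B         M         A         J
  Initial   0.03081    0.3005   0.09276  0.001254
  Change  4.9664e-05 1.4899e-04 4.9664e-05 -1.4899e-04
  Equil     0.03086    0.3006   0.09281  0.001105
  solve Keq expr → x = -4.9664e-05; check Q = 1.7320e-05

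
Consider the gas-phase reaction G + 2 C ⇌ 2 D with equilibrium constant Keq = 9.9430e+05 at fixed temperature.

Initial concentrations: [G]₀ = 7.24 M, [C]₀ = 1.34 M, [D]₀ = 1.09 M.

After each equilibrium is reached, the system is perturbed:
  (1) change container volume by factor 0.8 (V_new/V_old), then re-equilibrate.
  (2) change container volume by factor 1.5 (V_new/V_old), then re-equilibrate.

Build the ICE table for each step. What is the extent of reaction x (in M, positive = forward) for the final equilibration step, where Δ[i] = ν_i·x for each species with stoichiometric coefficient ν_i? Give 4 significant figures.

Q₀ = 0.09139 vs Keq = 9.9430e+05 ⇒ Q<K, forward
Step 1:
                    G           C           D
  Initial        7.24        1.34        1.09
  Change      -0.6695      -1.339       1.339
  Equil          6.57  9.5034e-04       2.429
  solve Keq expr → x = 0.6695; check Q = 9.9430e+05
Then change container volume by factor 0.8 (V_new/V_old).
Step 2:
                    G           C           D
  Initial       8.213    0.001188       3.036
  Change  -6.2682e-05 -1.2536e-04  1.2536e-04
  Equil         8.213    0.001063       3.036
  solve Keq expr → x = 6.2682e-05; check Q = 9.9430e+05
Then change container volume by factor 1.5 (V_new/V_old).
Step 3:
                    G           C           D
  Initial       5.475  7.0837e-04       2.024
  Change   7.9564e-05  1.5913e-04 -1.5913e-04
  Equil         5.475  8.6750e-04       2.024
  solve Keq expr → x = -7.9564e-05; check Q = 9.9430e+05

x = -7.9564e-05 M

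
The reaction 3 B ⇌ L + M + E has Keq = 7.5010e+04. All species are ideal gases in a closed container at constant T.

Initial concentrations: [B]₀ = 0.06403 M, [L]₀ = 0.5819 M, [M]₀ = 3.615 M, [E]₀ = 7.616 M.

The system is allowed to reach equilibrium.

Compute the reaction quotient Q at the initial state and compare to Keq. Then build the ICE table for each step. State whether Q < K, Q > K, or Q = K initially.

Q₀ = 6.1029e+04 vs Keq = 7.5010e+04 ⇒ Q<K, forward
Step 1:
                    B           L           M           E
  Initial     0.06403      0.5819       3.615       7.616
  Change    -0.004196    0.001399    0.001399    0.001399
  Equil       0.05983      0.5833       3.616       7.617
  solve Keq expr → x = 0.001399; check Q = 7.5010e+04

Q₀ = 6.1029e+04; Q < K (proceeds forward)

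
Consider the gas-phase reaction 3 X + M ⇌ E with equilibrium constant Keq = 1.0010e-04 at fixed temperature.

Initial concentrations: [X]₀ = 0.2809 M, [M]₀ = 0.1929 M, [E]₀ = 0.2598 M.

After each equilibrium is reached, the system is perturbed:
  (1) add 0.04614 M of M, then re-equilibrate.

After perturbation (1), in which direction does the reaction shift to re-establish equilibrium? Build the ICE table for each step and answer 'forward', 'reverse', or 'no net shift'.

Direction: forward

Q₀ = 60.76 vs Keq = 1.0010e-04 ⇒ Q>K, reverse
Step 1:
                   X          M          E
  init        0.2809     0.1929     0.2598
  Δ           0.7792     0.2597    -0.2597
  eq            1.06     0.4526 5.3986e-05
  solve Keq expr → x = -0.2597; check Q = 1.0010e-04
Then add 0.04614 M of M.
Step 2:
                   X          M          E
  init          1.06     0.4988 5.3986e-05
  Δ       -1.6499e-05 -5.4996e-06 5.4996e-06
  eq            1.06     0.4988 5.9485e-05
  solve Keq expr → x = 5.4996e-06; check Q = 1.0010e-04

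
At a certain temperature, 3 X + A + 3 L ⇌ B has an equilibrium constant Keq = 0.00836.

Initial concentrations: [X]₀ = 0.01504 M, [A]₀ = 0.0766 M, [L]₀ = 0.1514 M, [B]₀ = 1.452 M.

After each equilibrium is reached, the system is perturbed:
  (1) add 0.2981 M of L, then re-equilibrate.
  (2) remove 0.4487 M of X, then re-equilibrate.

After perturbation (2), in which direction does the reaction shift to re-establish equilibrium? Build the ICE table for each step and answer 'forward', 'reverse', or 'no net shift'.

Direction: reverse

Q₀ = 1.6055e+09 vs Keq = 0.00836 ⇒ Q>K, reverse
Step 1:
                    X           A           L           B
  Initial     0.01504      0.0766      0.1514       1.452
  Change        2.119      0.7065       2.119     -0.7065
  Equil         2.134      0.7831       2.271      0.7455
  solve Keq expr → x = -0.7065; check Q = 0.00836
Then add 0.2981 M of L.
Step 2:
                    X           A           L           B
  Initial       2.134      0.7831       2.569      0.7455
  Change      -0.1055    -0.03518     -0.1055     0.03518
  Equil         2.029      0.7479       2.463      0.7807
  solve Keq expr → x = 0.03518; check Q = 0.00836
Then remove 0.4487 M of X.
Step 3:
                    X           A           L           B
  Initial        1.58      0.7479       2.463      0.7807
  Change       0.1955     0.06517      0.1955    -0.06517
  Equil         1.776      0.8131       2.659      0.7155
  solve Keq expr → x = -0.06517; check Q = 0.00836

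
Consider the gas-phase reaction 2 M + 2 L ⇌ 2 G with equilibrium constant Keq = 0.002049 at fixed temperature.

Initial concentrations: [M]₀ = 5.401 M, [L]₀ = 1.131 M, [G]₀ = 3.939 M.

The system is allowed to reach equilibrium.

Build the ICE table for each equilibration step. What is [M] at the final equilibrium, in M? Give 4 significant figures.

[M]_eq = 7.993 M

Q₀ = 0.4158 vs Keq = 0.002049 ⇒ Q>K, reverse
Step 1:
                    M           L           G
  init          5.401       1.131       3.939
  Δ             2.592       2.592      -2.592
  eq            7.993       3.723       1.347
  solve Keq expr → x = -1.296; check Q = 0.002049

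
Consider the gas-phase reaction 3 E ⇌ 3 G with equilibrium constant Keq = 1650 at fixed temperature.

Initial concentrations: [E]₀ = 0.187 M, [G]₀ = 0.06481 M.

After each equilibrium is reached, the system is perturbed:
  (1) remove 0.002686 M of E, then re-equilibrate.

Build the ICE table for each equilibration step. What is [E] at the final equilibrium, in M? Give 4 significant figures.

[E]_eq = 0.01944 M

Q₀ = 0.04163 vs Keq = 1650 ⇒ Q<K, forward
Step 1:
                   E          G
  init         0.187    0.06481
  Δ          -0.1674     0.1674
  eq         0.01965     0.2322
  solve Keq expr → x = 0.05578; check Q = 1650
Then remove 0.002686 M of E.
Step 2:
                   E          G
  init       0.01696     0.2322
  Δ         0.002476  -0.002476
  eq         0.01944     0.2297
  solve Keq expr → x = -8.2548e-04; check Q = 1650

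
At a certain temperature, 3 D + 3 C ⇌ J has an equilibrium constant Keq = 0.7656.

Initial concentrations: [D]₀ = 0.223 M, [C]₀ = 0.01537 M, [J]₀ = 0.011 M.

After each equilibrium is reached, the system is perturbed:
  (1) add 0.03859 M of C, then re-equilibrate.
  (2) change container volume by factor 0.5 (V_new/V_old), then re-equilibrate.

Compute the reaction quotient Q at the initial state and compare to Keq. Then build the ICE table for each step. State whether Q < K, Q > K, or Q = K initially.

Q₀ = 2.7318e+05 vs Keq = 0.7656 ⇒ Q>K, reverse
Step 1:
                   D          C          J
  init         0.223    0.01537      0.011
  Δ            0.033      0.033     -0.011
  eq           0.256    0.04837 1.4532e-06
  solve Keq expr → x = -0.011; check Q = 0.7656
Then add 0.03859 M of C.
Step 2:
                   D          C          J
  init         0.256    0.08696 1.4532e-06
  Δ       -2.0951e-05 -2.0951e-05 6.9835e-06
  eq           0.256    0.08693 8.4367e-06
  solve Keq expr → x = 6.9835e-06; check Q = 0.7656
Then change container volume by factor 0.5 (V_new/V_old).
Step 3:
                   D          C          J
  init        0.5119     0.1739 1.6873e-05
  Δ        -0.001513  -0.001513 5.0445e-04
  eq          0.5104     0.1724 5.2132e-04
  solve Keq expr → x = 5.0445e-04; check Q = 0.7656

Q₀ = 2.7318e+05; Q > K (proceeds reverse)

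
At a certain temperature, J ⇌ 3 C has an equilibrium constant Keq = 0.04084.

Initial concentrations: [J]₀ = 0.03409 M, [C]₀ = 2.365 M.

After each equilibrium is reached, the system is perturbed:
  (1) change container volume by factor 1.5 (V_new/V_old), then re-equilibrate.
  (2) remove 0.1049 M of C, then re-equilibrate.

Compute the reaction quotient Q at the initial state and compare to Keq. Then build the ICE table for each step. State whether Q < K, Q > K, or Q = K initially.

Q₀ = 388; Q > K (proceeds reverse)

Q₀ = 388 vs Keq = 0.04084 ⇒ Q>K, reverse
Step 1:
                  J         C
  init      0.03409     2.365
  Δ          0.6855    -2.056
  eq         0.7196    0.3086
  solve Keq expr → x = -0.6855; check Q = 0.04084
Then change container volume by factor 1.5 (V_new/V_old).
Step 2:
                  J         C
  init       0.4797    0.2057
  Δ        -0.02002   0.06005
  eq         0.4597    0.2658
  solve Keq expr → x = 0.02002; check Q = 0.04084
Then remove 0.1049 M of C.
Step 3:
                  J         C
  init       0.4597    0.1609
  Δ        -0.03281   0.09842
  eq         0.4269    0.2593
  solve Keq expr → x = 0.03281; check Q = 0.04084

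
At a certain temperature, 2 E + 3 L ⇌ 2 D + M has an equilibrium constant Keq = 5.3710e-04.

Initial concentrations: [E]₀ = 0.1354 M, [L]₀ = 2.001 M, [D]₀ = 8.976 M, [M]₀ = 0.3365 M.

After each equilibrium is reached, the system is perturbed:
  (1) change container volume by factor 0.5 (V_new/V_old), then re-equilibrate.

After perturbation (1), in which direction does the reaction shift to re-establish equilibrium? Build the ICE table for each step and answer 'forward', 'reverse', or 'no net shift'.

Q₀ = 184.6 vs Keq = 5.3710e-04 ⇒ Q>K, reverse
Step 1:
                   E          L          D          M
  init        0.1354      2.001      8.976     0.3365
  Δ           0.6727      1.009    -0.6727    -0.3364
  eq          0.8081       3.01      8.303 1.3875e-04
  solve Keq expr → x = -0.3364; check Q = 5.3710e-04
Then change container volume by factor 0.5 (V_new/V_old).
Step 2:
                   E          L          D          M
  init         1.616       6.02      16.61 2.7751e-04
  Δ        -0.001657  -0.002486   0.001657 8.2866e-04
  eq           1.615      6.018      16.61   0.001106
  solve Keq expr → x = 8.2866e-04; check Q = 5.3710e-04

Direction: forward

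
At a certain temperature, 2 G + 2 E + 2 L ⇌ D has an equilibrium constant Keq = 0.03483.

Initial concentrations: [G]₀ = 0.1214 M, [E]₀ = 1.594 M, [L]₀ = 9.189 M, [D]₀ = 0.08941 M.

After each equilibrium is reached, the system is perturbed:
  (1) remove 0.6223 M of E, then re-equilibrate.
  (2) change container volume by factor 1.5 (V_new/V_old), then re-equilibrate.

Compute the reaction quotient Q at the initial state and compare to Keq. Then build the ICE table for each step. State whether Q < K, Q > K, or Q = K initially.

Q₀ = 0.02828 vs Keq = 0.03483 ⇒ Q<K, forward
Step 1:
                   G          E          L          D
  I           0.1214      1.594      9.189    0.08941
  C        -0.008674  -0.008674  -0.008674   0.004337
  E           0.1127      1.585       9.18    0.09375
  solve Keq expr → x = 0.004337; check Q = 0.03483
Then remove 0.6223 M of E.
Step 2:
                   G          E          L          D
  I           0.1127      0.963       9.18    0.09375
  C           0.0427     0.0427     0.0427   -0.02135
  E           0.1554      1.006      9.223     0.0724
  solve Keq expr → x = -0.02135; check Q = 0.03483
Then change container volume by factor 1.5 (V_new/V_old).
Step 3:
                   G          E          L          D
  I           0.1036     0.6705      6.149    0.04826
  C          0.05884    0.05884    0.05884   -0.02942
  E           0.1625     0.7293      6.208    0.01884
  solve Keq expr → x = -0.02942; check Q = 0.03483

Q₀ = 0.02828; Q < K (proceeds forward)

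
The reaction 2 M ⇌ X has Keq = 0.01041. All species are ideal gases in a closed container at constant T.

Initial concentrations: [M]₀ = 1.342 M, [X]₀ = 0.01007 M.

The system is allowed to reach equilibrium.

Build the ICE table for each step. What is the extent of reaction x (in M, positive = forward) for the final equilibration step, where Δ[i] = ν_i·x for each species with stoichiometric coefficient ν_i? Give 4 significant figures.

x = 0.008221 M

Q₀ = 0.005591 vs Keq = 0.01041 ⇒ Q<K, forward
Step 1:
                    M           X
  Initial       1.342     0.01007
  Change     -0.01644    0.008221
  Equil         1.326     0.01829
  solve Keq expr → x = 0.008221; check Q = 0.01041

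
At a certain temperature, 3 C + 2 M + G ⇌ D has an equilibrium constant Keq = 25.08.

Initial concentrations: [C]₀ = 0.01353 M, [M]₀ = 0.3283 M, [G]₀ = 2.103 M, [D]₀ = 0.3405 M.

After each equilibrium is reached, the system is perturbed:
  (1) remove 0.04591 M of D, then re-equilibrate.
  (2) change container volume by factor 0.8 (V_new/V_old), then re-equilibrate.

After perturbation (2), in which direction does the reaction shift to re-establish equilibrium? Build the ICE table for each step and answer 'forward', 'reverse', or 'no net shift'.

Direction: forward

Q₀ = 6.0652e+05 vs Keq = 25.08 ⇒ Q>K, reverse
Step 1:
                   C          M          G          D
  Initial    0.01353     0.3283      2.103     0.3405
  Change      0.2529     0.1686     0.0843    -0.0843
  Equil       0.2664     0.4969      2.187     0.2562
  solve Keq expr → x = -0.0843; check Q = 25.08
Then remove 0.04591 M of D.
Step 2:
                   C          M          G          D
  Initial     0.2664     0.4969      2.187     0.2103
  Change    -0.01237   -0.00825  -0.004125   0.004125
  Equil       0.2541     0.4887      2.183     0.2144
  solve Keq expr → x = 0.004125; check Q = 25.08
Then change container volume by factor 0.8 (V_new/V_old).
Step 3:
                   C          M          G          D
  Initial     0.3176     0.6108      2.729      0.268
  Change    -0.07739   -0.05159    -0.0258     0.0258
  Equil       0.2402     0.5592      2.703     0.2938
  solve Keq expr → x = 0.0258; check Q = 25.08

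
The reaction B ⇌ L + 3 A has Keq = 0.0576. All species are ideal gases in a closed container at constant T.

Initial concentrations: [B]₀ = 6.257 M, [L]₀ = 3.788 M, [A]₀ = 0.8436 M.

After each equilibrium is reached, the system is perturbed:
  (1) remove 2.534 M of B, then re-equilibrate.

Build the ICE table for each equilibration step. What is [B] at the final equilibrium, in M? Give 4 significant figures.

[B]_eq = 3.873 M

Q₀ = 0.3635 vs Keq = 0.0576 ⇒ Q>K, reverse
Step 1:
                  B         L         A
  I           6.257     3.788    0.8436
  C          0.1263   -0.1263   -0.3788
  E           6.383     3.662    0.4648
  solve Keq expr → x = -0.1263; check Q = 0.0576
Then remove 2.534 M of B.
Step 2:
                  B         L         A
  I           3.849     3.662    0.4648
  C         0.02349  -0.02349  -0.07047
  E           3.873     3.638    0.3943
  solve Keq expr → x = -0.02349; check Q = 0.0576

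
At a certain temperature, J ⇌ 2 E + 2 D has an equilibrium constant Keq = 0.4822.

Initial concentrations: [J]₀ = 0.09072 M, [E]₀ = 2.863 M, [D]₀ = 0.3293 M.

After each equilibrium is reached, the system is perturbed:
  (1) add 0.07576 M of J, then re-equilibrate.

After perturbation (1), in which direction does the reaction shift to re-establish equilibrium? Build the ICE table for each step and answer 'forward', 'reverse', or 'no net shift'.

Direction: forward

Q₀ = 9.798 vs Keq = 0.4822 ⇒ Q>K, reverse
Step 1:
                    J           E           D
  I           0.09072       2.863      0.3293
  C            0.1065     -0.2129     -0.2129
  E            0.1972        2.65      0.1164
  solve Keq expr → x = -0.1065; check Q = 0.4822
Then add 0.07576 M of J.
Step 2:
                    J           E           D
  I             0.273        2.65      0.1164
  C         -0.008726     0.01745     0.01745
  E            0.2642       2.668      0.1338
  solve Keq expr → x = 0.008726; check Q = 0.4822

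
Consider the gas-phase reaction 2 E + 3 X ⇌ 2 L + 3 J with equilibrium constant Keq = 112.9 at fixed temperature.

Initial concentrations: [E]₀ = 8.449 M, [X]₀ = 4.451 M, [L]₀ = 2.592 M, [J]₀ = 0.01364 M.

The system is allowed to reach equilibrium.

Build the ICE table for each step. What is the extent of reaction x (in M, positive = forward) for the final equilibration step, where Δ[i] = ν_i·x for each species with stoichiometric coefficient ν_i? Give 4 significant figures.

Q₀ = 2.7085e-09 vs Keq = 112.9 ⇒ Q<K, forward
Step 1:
                   E          X          L          J
  init         8.449      4.451      2.592    0.01364
  Δ           -2.499     -3.749      2.499      3.749
  eq            5.95     0.7018      5.091      3.763
  solve Keq expr → x = 1.25; check Q = 112.9

x = 1.25 M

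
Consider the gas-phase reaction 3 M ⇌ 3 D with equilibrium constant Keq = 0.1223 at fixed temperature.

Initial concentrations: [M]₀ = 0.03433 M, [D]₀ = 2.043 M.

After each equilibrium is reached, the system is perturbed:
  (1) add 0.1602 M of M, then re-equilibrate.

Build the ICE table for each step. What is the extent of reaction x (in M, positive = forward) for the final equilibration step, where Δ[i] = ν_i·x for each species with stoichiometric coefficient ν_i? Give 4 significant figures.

x = 0.01771 M

Q₀ = 2.1076e+05 vs Keq = 0.1223 ⇒ Q>K, reverse
Step 1:
                   M          D
  I          0.03433      2.043
  C            1.354     -1.354
  E            1.388     0.6891
  solve Keq expr → x = -0.4513; check Q = 0.1223
Then add 0.1602 M of M.
Step 2:
                   M          D
  I            1.548     0.6891
  C         -0.05314    0.05314
  E            1.495     0.7422
  solve Keq expr → x = 0.01771; check Q = 0.1223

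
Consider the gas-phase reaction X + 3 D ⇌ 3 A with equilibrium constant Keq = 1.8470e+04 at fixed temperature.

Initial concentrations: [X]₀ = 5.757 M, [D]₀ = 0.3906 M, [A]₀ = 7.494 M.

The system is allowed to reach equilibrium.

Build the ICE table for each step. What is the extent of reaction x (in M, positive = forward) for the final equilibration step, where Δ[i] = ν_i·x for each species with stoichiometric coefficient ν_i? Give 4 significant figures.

x = 0.07564 M

Q₀ = 1227 vs Keq = 1.8470e+04 ⇒ Q<K, forward
Step 1:
                    X           D           A
  I             5.757      0.3906       7.494
  C          -0.07564     -0.2269      0.2269
  E             5.681      0.1637       7.721
  solve Keq expr → x = 0.07564; check Q = 1.8470e+04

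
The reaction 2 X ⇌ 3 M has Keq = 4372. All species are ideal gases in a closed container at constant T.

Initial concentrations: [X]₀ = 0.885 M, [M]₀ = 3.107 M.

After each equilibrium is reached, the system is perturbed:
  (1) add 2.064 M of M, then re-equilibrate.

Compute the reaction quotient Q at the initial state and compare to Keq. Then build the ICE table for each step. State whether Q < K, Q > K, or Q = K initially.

Q₀ = 38.29; Q < K (proceeds forward)

Q₀ = 38.29 vs Keq = 4372 ⇒ Q<K, forward
Step 1:
                   X          M
  Initial      0.885      3.107
  Change     -0.7531       1.13
  Equil       0.1319      4.237
  solve Keq expr → x = 0.3766; check Q = 4372
Then add 2.064 M of M.
Step 2:
                   X          M
  Initial     0.1319      6.301
  Change      0.0989    -0.1484
  Equil       0.2308      6.152
  solve Keq expr → x = -0.04945; check Q = 4372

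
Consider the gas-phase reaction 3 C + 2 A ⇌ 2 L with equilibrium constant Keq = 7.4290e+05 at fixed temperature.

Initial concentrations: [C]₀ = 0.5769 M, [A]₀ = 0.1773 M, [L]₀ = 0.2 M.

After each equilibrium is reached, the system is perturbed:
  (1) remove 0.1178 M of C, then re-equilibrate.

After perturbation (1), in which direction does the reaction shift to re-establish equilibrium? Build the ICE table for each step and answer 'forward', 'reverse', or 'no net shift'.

Direction: reverse

Q₀ = 6.627 vs Keq = 7.4290e+05 ⇒ Q<K, forward
Step 1:
                    C           A           L
  init         0.5769      0.1773         0.2
  Δ           -0.2623     -0.1748      0.1748
  eq           0.3146    0.002464      0.3748
  solve Keq expr → x = 0.08742; check Q = 7.4290e+05
Then remove 0.1178 M of C.
Step 2:
                    C           A           L
  init         0.1968    0.002464      0.3748
  Δ          0.003531    0.002354   -0.002354
  eq           0.2004    0.004818      0.3725
  solve Keq expr → x = -0.001177; check Q = 7.4290e+05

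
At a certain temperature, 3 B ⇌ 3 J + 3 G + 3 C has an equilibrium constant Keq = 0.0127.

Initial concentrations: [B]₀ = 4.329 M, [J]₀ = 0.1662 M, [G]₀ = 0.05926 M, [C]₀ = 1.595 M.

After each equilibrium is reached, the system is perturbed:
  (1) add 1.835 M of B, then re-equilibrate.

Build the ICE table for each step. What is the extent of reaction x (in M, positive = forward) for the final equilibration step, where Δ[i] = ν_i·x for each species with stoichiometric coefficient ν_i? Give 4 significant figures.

x = 0.03753 M

Q₀ = 4.7786e-08 vs Keq = 0.0127 ⇒ Q<K, forward
Step 1:
                    B           J           G           C
  init          4.329      0.1662     0.05926       1.595
  Δ           -0.5343      0.5343      0.5343      0.5343
  eq            3.795      0.7005      0.5936       2.129
  solve Keq expr → x = 0.1781; check Q = 0.0127
Then add 1.835 M of B.
Step 2:
                    B           J           G           C
  init           5.63      0.7005      0.5936       2.129
  Δ           -0.1126      0.1126      0.1126      0.1126
  eq            5.517      0.8131      0.7061       2.242
  solve Keq expr → x = 0.03753; check Q = 0.0127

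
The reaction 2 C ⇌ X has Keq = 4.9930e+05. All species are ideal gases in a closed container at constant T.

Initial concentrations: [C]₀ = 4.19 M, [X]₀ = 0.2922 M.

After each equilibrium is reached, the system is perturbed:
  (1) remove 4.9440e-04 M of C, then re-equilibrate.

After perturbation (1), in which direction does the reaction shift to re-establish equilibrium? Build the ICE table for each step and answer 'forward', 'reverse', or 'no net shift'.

Q₀ = 0.01664 vs Keq = 4.9930e+05 ⇒ Q<K, forward
Step 1:
                  C         X
  I            4.19    0.2922
  C          -4.188     2.094
  E        0.002186     2.386
  solve Keq expr → x = 2.094; check Q = 4.9930e+05
Then remove 4.9440e-04 M of C.
Step 2:
                  C         X
  I        0.001692     2.386
  C       4.9429e-04 -2.4714e-04
  E        0.002186     2.386
  solve Keq expr → x = -2.4714e-04; check Q = 4.9930e+05

Direction: reverse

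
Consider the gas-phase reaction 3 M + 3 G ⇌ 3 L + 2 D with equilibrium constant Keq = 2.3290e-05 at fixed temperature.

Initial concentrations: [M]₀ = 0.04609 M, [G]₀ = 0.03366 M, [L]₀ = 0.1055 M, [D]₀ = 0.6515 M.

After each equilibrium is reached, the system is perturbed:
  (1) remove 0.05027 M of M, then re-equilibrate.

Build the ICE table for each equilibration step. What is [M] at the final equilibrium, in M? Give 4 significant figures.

[M]_eq = 0.1007 M

Q₀ = 1.3348e+05 vs Keq = 2.3290e-05 ⇒ Q>K, reverse
Step 1:
                  M         G         L         D
  Initial   0.04609   0.03366    0.1055    0.6515
  Change     0.1046    0.1046   -0.1046  -0.06976
  Equil      0.1507    0.1383 8.5434e-04    0.5817
  solve Keq expr → x = -0.03488; check Q = 2.3290e-05
Then remove 0.05027 M of M.
Step 2:
                  M         G         L         D
  Initial    0.1005    0.1383 8.5434e-04    0.5817
  Change  2.8203e-04 2.8203e-04 -2.8203e-04 -1.8802e-04
  Equil      0.1007    0.1386 5.7230e-04    0.5815
  solve Keq expr → x = -9.4011e-05; check Q = 2.3290e-05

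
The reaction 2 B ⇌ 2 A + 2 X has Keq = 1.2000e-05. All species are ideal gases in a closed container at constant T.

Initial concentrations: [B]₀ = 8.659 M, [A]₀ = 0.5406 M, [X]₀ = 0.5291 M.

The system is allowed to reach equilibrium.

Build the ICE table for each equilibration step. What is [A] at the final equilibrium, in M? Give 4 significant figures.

Q₀ = 0.001091 vs Keq = 1.2000e-05 ⇒ Q>K, reverse
Step 1:
                  B         A         X
  init        8.659    0.5406    0.5291
  Δ           0.358    -0.358    -0.358
  eq          9.017    0.1826    0.1711
  solve Keq expr → x = -0.179; check Q = 1.2000e-05

[A]_eq = 0.1826 M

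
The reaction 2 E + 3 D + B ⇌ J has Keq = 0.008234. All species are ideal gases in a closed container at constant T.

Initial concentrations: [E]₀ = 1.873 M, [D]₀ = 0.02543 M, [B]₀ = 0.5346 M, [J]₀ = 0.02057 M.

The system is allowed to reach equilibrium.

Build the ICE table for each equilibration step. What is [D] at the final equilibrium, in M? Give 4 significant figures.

[D]_eq = 0.08711 M

Q₀ = 666.9 vs Keq = 0.008234 ⇒ Q>K, reverse
Step 1:
                    E           D           B           J
  init          1.873     0.02543      0.5346     0.02057
  Δ           0.04112     0.06168     0.02056    -0.02056
  eq            1.914     0.08711      0.5552  1.1069e-05
  solve Keq expr → x = -0.02056; check Q = 0.008234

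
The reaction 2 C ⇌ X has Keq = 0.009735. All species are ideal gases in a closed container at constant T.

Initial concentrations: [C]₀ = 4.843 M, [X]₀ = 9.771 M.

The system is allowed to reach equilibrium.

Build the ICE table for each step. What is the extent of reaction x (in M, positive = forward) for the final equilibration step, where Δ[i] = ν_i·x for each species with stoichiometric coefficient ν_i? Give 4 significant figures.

x = -6.601 M

Q₀ = 0.4166 vs Keq = 0.009735 ⇒ Q>K, reverse
Step 1:
                   C          X
  Initial      4.843      9.771
  Change        13.2     -6.601
  Equil        18.05       3.17
  solve Keq expr → x = -6.601; check Q = 0.009735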